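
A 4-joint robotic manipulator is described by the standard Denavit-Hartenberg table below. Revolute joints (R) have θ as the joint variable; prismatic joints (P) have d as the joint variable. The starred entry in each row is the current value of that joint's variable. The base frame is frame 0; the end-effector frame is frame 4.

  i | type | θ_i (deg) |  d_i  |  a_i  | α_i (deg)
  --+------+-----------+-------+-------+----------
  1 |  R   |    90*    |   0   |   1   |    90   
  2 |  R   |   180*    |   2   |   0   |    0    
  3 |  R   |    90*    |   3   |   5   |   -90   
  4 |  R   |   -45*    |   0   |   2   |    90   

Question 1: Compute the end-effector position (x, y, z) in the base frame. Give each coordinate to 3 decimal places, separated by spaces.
6.414 1.000 -6.414

after link 1: o_1 = (0.0000, 1.0000, 0.0000)
after link 2: o_2 = (2.0000, 1.0000, 0.0000)
after link 3: o_3 = (5.0000, 1.0000, -5.0000)
after link 4: o_4 = (6.4142, 1.0000, -6.4142)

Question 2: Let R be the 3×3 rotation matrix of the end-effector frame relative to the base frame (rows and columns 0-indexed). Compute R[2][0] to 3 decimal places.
End-effector x-axis (col 0 of R) = (0.7071,-0.0000,-0.7071)
R[2][0] = -0.7071

-0.707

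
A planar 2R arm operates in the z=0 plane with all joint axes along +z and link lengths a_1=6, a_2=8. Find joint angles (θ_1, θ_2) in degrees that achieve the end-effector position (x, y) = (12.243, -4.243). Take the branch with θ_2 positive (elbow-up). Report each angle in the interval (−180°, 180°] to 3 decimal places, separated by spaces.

-44.995 44.990

cos θ_2 = (167.8941−6²−8²)/(2·6·8) = 0.7072; θ_2 = 44.9900° (elbow-up)
β = atan2(-4.2430,12.2430) = -19.1145°; ψ = atan2(5.6559,11.6578) = 25.8806°
θ_1 = β − ψ = -44.9951°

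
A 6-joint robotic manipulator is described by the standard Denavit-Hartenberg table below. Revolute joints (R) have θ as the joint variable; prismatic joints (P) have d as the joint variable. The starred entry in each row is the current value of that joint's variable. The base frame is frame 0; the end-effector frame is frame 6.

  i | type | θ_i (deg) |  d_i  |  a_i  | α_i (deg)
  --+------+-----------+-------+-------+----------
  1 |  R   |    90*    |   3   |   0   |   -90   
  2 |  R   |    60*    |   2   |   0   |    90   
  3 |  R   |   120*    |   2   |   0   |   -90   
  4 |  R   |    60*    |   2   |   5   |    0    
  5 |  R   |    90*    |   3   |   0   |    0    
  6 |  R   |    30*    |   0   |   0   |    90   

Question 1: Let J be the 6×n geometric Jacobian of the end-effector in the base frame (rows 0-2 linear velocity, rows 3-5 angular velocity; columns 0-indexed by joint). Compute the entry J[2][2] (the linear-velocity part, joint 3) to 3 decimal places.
axis z_2 = (0.0000,0.8660,0.5000); lever o_n−o_2 = (0.3349,-4.8080,3.6675)
cross product → J_v[:, 2] = (5.5801,0.1675,-0.2901)
J_ω[:, 2] = z_2
entry J[2][2] = -0.2901

-0.290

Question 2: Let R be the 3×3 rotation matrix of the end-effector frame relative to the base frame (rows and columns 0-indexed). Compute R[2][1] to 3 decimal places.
0.750

End-effector y-axis (col 1 of R) = (0.5000,-0.4330,0.7500)
R[2][1] = 0.7500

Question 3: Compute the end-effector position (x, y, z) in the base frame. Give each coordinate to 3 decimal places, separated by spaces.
-1.665 -4.808 6.667

after link 1: o_1 = (0.0000, 0.0000, 3.0000)
after link 2: o_2 = (-2.0000, 0.0000, 3.0000)
after link 3: o_3 = (-2.0000, 1.7321, 4.0000)
after link 4: o_4 = (-3.1651, -3.5090, 4.4175)
after link 5: o_5 = (-1.6651, -4.8080, 6.6675)
after link 6: o_6 = (-1.6651, -4.8080, 6.6675)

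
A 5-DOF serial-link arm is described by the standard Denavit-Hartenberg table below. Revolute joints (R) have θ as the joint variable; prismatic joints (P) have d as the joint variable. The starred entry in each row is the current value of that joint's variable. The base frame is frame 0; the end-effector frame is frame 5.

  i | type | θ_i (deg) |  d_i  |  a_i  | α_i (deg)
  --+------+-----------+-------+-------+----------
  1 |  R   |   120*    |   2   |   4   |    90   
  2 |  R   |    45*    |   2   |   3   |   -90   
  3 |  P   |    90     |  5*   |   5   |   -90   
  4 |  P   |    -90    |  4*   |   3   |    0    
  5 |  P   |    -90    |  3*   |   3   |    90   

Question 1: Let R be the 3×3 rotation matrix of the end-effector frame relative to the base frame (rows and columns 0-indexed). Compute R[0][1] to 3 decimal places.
End-effector y-axis (col 1 of R) = (0.3536,-0.6124,-0.7071)
R[0][1] = 0.3536

0.354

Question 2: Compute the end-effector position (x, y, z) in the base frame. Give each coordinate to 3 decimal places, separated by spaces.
2.243 -3.884 4.828

after link 1: o_1 = (-2.0000, 3.4641, 2.0000)
after link 2: o_2 = (-1.3286, 6.3012, 4.1213)
after link 3: o_3 = (-3.8910, 0.7394, 7.6569)
after link 4: o_4 = (-1.4161, -3.5473, 6.9497)
after link 5: o_5 = (2.2426, -3.8844, 4.8284)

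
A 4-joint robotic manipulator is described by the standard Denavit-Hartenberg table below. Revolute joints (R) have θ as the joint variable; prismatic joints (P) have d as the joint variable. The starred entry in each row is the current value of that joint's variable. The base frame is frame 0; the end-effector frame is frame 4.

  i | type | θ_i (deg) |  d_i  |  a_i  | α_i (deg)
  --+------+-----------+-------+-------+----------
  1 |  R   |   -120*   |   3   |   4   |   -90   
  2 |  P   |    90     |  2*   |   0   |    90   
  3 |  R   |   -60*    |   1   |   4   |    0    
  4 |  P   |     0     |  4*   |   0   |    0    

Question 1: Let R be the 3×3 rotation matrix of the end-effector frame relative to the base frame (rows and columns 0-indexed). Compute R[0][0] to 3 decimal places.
-0.750

End-effector x-axis (col 0 of R) = (-0.7500,0.4330,-0.5000)
R[0][0] = -0.7500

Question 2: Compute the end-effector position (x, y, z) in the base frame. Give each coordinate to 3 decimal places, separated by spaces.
after link 1: o_1 = (-2.0000, -3.4641, 3.0000)
after link 2: o_2 = (-0.2679, -4.4641, 3.0000)
after link 3: o_3 = (-3.7679, -3.5981, 1.0000)
after link 4: o_4 = (-5.7679, -7.0622, 1.0000)

-5.768 -7.062 1.000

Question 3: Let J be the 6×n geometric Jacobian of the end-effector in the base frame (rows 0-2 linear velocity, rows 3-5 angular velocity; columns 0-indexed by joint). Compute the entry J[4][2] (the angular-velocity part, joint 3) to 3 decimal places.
axis z_2 = (-0.5000,-0.8660,0.0000); lever o_n−o_2 = (-5.5000,-2.5981,-2.0000)
cross product → J_v[:, 2] = (1.7321,-1.0000,-3.4641)
J_ω[:, 2] = z_2
entry J[4][2] = -0.8660

-0.866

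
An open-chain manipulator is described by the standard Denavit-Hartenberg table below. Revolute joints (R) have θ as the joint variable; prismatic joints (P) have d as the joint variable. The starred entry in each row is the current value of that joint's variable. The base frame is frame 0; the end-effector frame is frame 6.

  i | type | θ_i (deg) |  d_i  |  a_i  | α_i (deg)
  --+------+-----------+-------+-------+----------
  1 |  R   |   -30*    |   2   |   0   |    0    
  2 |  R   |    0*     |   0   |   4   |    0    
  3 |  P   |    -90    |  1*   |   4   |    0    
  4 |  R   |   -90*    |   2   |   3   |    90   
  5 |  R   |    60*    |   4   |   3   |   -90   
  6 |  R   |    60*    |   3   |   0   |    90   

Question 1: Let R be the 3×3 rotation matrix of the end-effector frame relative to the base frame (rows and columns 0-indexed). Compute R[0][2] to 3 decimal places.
-0.125

End-effector z-axis (col 2 of R) = (-0.1250,0.6495,0.7500)
R[0][2] = -0.1250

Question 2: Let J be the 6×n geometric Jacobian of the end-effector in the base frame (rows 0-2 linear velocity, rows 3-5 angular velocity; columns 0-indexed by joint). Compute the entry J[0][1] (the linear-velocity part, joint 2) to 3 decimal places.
1.049

axis z_1 = (0.0000,0.0000,1.0000); lever o_n−o_1 = (1.8170,-1.0490,7.0981)
cross product → J_v[:, 1] = (1.0490,1.8170,-0.0000)
J_ω[:, 1] = z_1
entry J[0][1] = 1.0490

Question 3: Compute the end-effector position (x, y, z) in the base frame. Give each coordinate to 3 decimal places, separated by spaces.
after link 1: o_1 = (0.0000, 0.0000, 2.0000)
after link 2: o_2 = (3.4641, -2.0000, 2.0000)
after link 3: o_3 = (1.4641, -5.4641, 3.0000)
after link 4: o_4 = (-1.1340, -3.9641, 5.0000)
after link 5: o_5 = (-0.4330, 0.2500, 7.5981)
after link 6: o_6 = (1.8170, -1.0490, 9.0981)

1.817 -1.049 9.098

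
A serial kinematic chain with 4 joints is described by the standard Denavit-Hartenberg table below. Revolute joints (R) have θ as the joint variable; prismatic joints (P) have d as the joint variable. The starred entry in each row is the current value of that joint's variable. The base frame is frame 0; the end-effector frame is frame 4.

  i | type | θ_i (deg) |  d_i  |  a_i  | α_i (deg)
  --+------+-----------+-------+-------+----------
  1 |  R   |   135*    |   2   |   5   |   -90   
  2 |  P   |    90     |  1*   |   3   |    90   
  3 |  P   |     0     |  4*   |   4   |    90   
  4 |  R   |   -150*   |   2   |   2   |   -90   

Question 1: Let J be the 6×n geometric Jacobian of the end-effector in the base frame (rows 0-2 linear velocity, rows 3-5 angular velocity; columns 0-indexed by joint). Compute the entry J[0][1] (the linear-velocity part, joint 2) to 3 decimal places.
prismatic axis z_1 = (-0.7071,-0.7071,0.0000)
J_v[:, 1] = z_1; J_ω[:, 1] = (0,0,0)
entry J[0][1] = -0.7071

-0.707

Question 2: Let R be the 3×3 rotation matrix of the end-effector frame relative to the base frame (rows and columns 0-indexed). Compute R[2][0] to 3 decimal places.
0.866

End-effector x-axis (col 0 of R) = (0.3536,-0.3536,0.8660)
R[2][0] = 0.8660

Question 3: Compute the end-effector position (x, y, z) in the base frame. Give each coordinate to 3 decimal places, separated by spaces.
after link 1: o_1 = (-3.5355, 3.5355, 2.0000)
after link 2: o_2 = (-4.2426, 2.8284, -1.0000)
after link 3: o_3 = (-7.0711, 5.6569, -5.0000)
after link 4: o_4 = (-4.9497, 6.3640, -3.2679)

-4.950 6.364 -3.268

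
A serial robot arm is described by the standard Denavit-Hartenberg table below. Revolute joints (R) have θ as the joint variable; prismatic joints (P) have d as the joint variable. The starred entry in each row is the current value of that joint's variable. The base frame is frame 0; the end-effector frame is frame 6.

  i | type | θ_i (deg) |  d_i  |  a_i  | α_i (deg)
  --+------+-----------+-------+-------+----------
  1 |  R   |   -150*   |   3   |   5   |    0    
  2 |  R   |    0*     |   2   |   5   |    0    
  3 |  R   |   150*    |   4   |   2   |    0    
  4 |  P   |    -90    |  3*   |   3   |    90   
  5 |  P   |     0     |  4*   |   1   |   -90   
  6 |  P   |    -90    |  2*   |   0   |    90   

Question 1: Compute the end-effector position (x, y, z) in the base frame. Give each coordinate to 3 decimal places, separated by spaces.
-10.660 -9.000 14.000

after link 1: o_1 = (-4.3301, -2.5000, 3.0000)
after link 2: o_2 = (-8.6603, -5.0000, 5.0000)
after link 3: o_3 = (-6.6603, -5.0000, 9.0000)
after link 4: o_4 = (-6.6603, -8.0000, 12.0000)
after link 5: o_5 = (-10.6603, -9.0000, 12.0000)
after link 6: o_6 = (-10.6603, -9.0000, 14.0000)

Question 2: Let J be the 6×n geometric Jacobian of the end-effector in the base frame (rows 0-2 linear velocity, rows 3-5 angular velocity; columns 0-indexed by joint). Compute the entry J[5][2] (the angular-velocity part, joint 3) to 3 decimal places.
axis z_2 = (0.0000,0.0000,1.0000); lever o_n−o_2 = (-2.0000,-4.0000,9.0000)
cross product → J_v[:, 2] = (4.0000,-2.0000,0.0000)
J_ω[:, 2] = z_2
entry J[5][2] = 1.0000

1.000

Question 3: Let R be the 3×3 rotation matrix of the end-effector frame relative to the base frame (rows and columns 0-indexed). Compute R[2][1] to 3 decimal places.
1.000

End-effector y-axis (col 1 of R) = (0.0000,-0.0000,1.0000)
R[2][1] = 1.0000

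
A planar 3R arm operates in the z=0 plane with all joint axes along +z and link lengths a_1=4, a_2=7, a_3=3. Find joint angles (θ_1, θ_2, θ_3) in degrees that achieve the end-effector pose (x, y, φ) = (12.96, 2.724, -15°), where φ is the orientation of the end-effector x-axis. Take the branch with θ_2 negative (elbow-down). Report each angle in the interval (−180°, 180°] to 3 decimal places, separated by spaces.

wrist centre = target − a_3·(cos φ, sin φ) = (10.0622, 3.5005)
cos θ_2 = (113.5015−4²−7²)/(2·4·7) = 0.8661; θ_2 = -29.9916° (elbow-down)
β = atan2(3.5005,10.0622) = 19.1818°; ψ = atan2(-3.4991,10.0627) = -19.1742°
θ_1 = β − ψ = 38.3560°
θ_3 = φ − θ_1 − θ_2 = -23.3644° (wrapped to (-180°,180°])

38.356 -29.992 -23.364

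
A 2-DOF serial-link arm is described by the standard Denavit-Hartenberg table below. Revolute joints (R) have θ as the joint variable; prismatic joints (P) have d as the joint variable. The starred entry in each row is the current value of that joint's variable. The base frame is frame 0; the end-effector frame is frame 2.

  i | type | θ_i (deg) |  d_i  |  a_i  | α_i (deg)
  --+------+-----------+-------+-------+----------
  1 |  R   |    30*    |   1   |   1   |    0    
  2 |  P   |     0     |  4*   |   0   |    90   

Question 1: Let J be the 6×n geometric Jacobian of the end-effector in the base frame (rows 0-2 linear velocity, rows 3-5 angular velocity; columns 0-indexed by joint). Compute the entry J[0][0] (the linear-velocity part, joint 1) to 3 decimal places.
axis z_0 = ẑ; lever o_n−o_0 = (0.8660,0.5000,5.0000)
cross product → J_v[:, 0] = (-0.5000,0.8660,0.0000)
J_ω[:, 0] = z_0
entry J[0][0] = -0.5000

-0.500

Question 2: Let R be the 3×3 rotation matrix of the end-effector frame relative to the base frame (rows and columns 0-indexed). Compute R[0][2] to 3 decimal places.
0.500

End-effector z-axis (col 2 of R) = (0.5000,-0.8660,0.0000)
R[0][2] = 0.5000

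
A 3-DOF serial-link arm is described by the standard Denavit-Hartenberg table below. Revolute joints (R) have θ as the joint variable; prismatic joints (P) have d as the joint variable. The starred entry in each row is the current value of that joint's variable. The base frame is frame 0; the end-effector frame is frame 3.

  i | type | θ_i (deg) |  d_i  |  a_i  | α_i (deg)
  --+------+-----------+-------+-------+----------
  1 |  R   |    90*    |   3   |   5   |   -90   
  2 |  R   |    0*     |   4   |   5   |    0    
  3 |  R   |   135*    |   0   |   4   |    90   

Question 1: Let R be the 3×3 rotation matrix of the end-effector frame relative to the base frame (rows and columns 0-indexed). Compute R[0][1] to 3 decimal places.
-1.000

End-effector y-axis (col 1 of R) = (-1.0000,0.0000,0.0000)
R[0][1] = -1.0000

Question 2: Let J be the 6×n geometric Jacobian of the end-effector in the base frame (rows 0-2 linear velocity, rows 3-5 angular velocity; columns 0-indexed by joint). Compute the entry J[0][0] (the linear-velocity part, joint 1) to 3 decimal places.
-7.172

axis z_0 = ẑ; lever o_n−o_0 = (-4.0000,7.1716,0.1716)
cross product → J_v[:, 0] = (-7.1716,-4.0000,0.0000)
J_ω[:, 0] = z_0
entry J[0][0] = -7.1716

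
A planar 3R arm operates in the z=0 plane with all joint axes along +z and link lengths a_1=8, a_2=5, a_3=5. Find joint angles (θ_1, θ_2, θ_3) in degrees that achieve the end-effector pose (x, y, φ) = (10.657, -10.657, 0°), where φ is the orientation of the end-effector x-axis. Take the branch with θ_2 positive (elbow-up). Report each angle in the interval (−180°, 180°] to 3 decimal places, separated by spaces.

wrist centre = target − a_3·(cos φ, sin φ) = (5.6570, -10.6570)
cos θ_2 = (145.5733−8²−5²)/(2·8·5) = 0.7072; θ_2 = 44.9952° (elbow-up)
β = atan2(-10.6570,5.6570) = -62.0395°; ψ = atan2(3.5352,11.5358) = 17.0381°
θ_1 = β − ψ = -79.0776°
θ_3 = φ − θ_1 − θ_2 = 34.0824° (wrapped to (-180°,180°])

-79.078 44.995 34.082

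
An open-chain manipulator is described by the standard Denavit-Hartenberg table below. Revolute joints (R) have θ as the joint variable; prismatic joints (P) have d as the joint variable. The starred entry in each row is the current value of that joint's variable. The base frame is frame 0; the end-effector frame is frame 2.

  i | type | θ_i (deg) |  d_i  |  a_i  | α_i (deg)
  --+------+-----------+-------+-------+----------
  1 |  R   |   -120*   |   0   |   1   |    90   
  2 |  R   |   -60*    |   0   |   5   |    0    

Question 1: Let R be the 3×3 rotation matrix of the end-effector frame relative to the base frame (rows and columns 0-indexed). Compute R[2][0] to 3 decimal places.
-0.866

End-effector x-axis (col 0 of R) = (-0.2500,-0.4330,-0.8660)
R[2][0] = -0.8660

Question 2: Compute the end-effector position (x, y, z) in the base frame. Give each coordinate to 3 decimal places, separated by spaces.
after link 1: o_1 = (-0.5000, -0.8660, 0.0000)
after link 2: o_2 = (-1.7500, -3.0311, -4.3301)

-1.750 -3.031 -4.330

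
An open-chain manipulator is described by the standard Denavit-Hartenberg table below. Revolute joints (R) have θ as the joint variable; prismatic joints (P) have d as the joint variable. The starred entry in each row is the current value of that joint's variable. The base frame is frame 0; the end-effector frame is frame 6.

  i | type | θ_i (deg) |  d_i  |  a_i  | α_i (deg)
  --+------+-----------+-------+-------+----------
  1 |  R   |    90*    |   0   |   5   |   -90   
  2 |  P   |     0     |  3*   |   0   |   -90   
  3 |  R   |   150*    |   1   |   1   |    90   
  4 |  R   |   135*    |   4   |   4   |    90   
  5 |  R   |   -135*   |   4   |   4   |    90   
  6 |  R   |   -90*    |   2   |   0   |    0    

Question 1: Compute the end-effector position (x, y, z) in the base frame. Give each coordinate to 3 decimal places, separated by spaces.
after link 1: o_1 = (0.0000, 5.0000, 0.0000)
after link 2: o_2 = (-3.0000, 5.0000, 0.0000)
after link 3: o_3 = (-2.5000, 4.1340, -1.0000)
after link 4: o_4 = (-0.4501, 8.5835, -3.8284)
after link 5: o_5 = (-0.4854, 2.9877, -4.6569)
after link 6: o_6 = (1.2394, 2.8288, -3.6569)

1.239 2.829 -3.657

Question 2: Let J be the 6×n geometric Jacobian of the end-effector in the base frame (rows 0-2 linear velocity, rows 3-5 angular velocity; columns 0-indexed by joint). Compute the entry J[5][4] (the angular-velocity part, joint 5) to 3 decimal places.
axis z_4 = (0.3536,-0.6124,-0.7071); lever o_n−o_4 = (1.6895,-5.7547,0.1716)
cross product → J_v[:, 4] = (-4.1742,-1.2553,-1.0000)
J_ω[:, 4] = z_4
entry J[5][4] = -0.7071

-0.707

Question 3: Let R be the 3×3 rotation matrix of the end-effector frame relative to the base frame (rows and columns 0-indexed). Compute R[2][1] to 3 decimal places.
End-effector y-axis (col 1 of R) = (-0.3624,-0.7866,0.5000)
R[2][1] = 0.5000

0.500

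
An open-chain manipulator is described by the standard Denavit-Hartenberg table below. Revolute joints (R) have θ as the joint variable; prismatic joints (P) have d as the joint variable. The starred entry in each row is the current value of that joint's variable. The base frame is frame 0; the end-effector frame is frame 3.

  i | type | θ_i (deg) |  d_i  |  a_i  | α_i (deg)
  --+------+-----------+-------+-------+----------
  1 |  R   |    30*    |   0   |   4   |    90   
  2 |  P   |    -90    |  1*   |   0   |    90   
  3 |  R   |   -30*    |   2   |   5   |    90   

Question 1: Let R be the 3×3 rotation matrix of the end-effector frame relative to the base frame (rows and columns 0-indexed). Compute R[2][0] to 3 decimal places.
End-effector x-axis (col 0 of R) = (-0.2500,0.4330,-0.8660)
R[2][0] = -0.8660

-0.866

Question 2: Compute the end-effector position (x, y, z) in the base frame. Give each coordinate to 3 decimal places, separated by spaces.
0.982 2.299 -4.330

after link 1: o_1 = (3.4641, 2.0000, 0.0000)
after link 2: o_2 = (3.9641, 1.1340, 0.0000)
after link 3: o_3 = (0.9821, 2.2990, -4.3301)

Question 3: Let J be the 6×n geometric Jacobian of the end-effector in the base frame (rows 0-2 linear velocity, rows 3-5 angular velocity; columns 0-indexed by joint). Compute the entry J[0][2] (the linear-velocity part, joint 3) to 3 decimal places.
2.165

axis z_2 = (-0.8660,-0.5000,-0.0000); lever o_n−o_2 = (-2.9821,1.1651,-4.3301)
cross product → J_v[:, 2] = (2.1651,-3.7500,-2.5000)
J_ω[:, 2] = z_2
entry J[0][2] = 2.1651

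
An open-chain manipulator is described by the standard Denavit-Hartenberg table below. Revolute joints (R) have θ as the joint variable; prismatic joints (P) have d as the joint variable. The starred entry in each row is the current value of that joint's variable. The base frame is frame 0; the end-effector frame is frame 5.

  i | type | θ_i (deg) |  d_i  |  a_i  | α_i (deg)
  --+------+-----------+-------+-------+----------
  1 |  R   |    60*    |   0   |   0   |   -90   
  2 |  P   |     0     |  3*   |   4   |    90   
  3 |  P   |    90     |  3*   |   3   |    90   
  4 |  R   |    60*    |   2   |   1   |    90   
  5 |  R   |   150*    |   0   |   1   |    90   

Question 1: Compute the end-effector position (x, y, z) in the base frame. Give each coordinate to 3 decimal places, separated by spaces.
-2.004 8.663 3.116

after link 1: o_1 = (0.0000, 0.0000, 0.0000)
after link 2: o_2 = (-0.5981, 4.9641, 0.0000)
after link 3: o_3 = (-3.1962, 6.4641, 3.0000)
after link 4: o_4 = (-2.6292, 8.4462, 3.8660)
after link 5: o_5 = (-2.0042, 8.6627, 3.1160)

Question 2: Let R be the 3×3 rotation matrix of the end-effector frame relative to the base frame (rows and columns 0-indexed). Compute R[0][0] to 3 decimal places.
End-effector x-axis (col 0 of R) = (0.6250,0.2165,-0.7500)
R[0][0] = 0.6250

0.625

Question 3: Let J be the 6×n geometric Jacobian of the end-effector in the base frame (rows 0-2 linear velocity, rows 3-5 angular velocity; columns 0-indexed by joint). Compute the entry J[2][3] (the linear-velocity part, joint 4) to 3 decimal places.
0.067

axis z_3 = (0.5000,0.8660,0.0000); lever o_n−o_3 = (1.1920,2.1986,0.1160)
cross product → J_v[:, 3] = (0.1005,-0.0580,0.0670)
J_ω[:, 3] = z_3
entry J[2][3] = 0.0670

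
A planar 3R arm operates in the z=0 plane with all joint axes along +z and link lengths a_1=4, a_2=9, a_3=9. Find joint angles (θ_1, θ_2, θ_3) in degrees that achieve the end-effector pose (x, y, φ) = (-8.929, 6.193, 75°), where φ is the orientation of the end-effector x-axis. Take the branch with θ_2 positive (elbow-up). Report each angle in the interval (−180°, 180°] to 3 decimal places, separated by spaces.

wrist centre = target − a_3·(cos φ, sin φ) = (-11.2584, -2.5003)
cos θ_2 = (133.0026−4²−9²)/(2·4·9) = 0.5000; θ_2 = 59.9976° (elbow-up)
β = atan2(-2.5003,-11.2584) = -167.4786°; ψ = atan2(7.7940,8.5003) = 42.5181°
θ_1 = β − ψ = -209.9967°
θ_3 = φ − θ_1 − θ_2 = -135.0010° (wrapped to (-180°,180°])

150.003 59.998 -135.001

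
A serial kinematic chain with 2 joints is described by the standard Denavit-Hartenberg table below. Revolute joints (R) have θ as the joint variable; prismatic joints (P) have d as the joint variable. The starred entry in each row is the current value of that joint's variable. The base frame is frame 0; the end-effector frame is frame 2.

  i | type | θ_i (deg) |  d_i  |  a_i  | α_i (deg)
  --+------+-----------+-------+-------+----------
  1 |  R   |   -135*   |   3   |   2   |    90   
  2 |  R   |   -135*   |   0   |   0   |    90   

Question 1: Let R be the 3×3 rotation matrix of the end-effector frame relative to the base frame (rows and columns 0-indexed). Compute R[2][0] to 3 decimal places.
End-effector x-axis (col 0 of R) = (0.5000,0.5000,-0.7071)
R[2][0] = -0.7071

-0.707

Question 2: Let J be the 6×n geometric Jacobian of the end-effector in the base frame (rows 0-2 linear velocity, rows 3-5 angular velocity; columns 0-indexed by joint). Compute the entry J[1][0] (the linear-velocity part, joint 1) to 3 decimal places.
axis z_0 = ẑ; lever o_n−o_0 = (-1.4142,-1.4142,3.0000)
cross product → J_v[:, 0] = (1.4142,-1.4142,0.0000)
J_ω[:, 0] = z_0
entry J[1][0] = -1.4142

-1.414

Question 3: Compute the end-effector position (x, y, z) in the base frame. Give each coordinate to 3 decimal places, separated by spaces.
after link 1: o_1 = (-1.4142, -1.4142, 3.0000)
after link 2: o_2 = (-1.4142, -1.4142, 3.0000)

-1.414 -1.414 3.000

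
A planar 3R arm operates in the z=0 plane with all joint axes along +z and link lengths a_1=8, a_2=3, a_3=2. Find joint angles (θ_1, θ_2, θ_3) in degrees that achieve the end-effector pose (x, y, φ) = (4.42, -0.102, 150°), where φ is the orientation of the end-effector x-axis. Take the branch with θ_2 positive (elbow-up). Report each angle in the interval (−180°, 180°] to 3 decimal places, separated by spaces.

-29.999 134.994 45.004

wrist centre = target − a_3·(cos φ, sin φ) = (6.1521, -1.1020)
cos θ_2 = (39.0621−8²−3²)/(2·8·3) = -0.7070; θ_2 = 134.9945° (elbow-up)
β = atan2(-1.1020,6.1521) = -10.1555°; ψ = atan2(2.1215,5.8789) = 19.8431°
θ_1 = β − ψ = -29.9986°
θ_3 = φ − θ_1 − θ_2 = 45.0041° (wrapped to (-180°,180°])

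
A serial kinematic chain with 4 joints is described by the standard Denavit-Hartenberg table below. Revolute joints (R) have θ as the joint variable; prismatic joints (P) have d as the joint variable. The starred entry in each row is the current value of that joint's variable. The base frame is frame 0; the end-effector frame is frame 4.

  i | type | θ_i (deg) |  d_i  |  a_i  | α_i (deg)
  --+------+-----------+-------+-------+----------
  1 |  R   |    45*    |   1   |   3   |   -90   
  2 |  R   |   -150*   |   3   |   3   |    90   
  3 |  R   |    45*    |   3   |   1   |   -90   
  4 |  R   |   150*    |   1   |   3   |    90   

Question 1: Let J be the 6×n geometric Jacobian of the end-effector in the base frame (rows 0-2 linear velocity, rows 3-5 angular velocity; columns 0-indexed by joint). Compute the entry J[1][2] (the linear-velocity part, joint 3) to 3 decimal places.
axis z_2 = (-0.3536,-0.3536,-0.8660); lever o_n−o_2 = (0.8937,0.2956,-2.2176)
cross product → J_v[:, 2] = (1.0401,-1.5580,0.2115)
J_ω[:, 2] = z_2
entry J[1][2] = -1.5580

-1.558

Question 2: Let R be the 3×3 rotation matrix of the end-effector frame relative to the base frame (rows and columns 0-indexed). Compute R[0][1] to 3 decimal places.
End-effector y-axis (col 1 of R) = (-0.0670,0.9330,-0.3536)
R[0][1] = -0.0670

-0.067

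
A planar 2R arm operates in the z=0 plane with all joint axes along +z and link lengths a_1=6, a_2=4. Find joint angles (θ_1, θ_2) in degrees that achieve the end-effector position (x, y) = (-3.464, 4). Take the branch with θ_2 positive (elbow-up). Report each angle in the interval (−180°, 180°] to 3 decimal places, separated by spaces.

cos θ_2 = (27.9993−6²−4²)/(2·6·4) = -0.5000; θ_2 = 120.0010° (elbow-up)
β = atan2(4.0000,-3.4640) = 130.8926°; ψ = atan2(3.4641,3.9999) = 40.8935°
θ_1 = β − ψ = 89.9990°

89.999 120.001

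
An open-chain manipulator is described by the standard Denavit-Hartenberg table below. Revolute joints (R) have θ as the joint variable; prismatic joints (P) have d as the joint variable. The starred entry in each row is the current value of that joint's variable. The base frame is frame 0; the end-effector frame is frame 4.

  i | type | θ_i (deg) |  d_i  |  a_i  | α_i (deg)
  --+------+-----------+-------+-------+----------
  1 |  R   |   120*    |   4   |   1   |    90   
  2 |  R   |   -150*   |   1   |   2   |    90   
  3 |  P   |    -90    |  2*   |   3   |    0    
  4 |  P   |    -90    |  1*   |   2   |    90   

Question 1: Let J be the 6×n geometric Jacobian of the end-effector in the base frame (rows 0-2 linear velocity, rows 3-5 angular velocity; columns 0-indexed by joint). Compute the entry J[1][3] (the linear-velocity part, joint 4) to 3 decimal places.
prismatic axis z_3 = (0.2500,-0.4330,0.8660)
J_v[:, 3] = z_3; J_ω[:, 3] = (0,0,0)
entry J[1][3] = -0.4330

-0.433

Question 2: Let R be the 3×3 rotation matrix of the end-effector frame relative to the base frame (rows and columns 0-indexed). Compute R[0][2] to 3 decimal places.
End-effector z-axis (col 2 of R) = (0.8660,0.5000,0.0000)
R[0][2] = 0.8660

0.866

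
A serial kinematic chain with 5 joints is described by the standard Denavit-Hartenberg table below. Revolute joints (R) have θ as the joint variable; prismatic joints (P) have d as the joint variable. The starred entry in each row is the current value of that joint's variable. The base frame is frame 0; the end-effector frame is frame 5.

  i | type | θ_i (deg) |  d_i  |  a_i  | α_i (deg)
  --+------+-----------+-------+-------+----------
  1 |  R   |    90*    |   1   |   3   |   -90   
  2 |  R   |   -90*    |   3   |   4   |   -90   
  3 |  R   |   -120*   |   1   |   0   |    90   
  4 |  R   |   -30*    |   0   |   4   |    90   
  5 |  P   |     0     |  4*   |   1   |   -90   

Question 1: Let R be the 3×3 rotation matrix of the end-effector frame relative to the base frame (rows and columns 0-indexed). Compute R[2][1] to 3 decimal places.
End-effector y-axis (col 1 of R) = (-0.4330,0.8660,-0.2500)
R[2][1] = -0.2500

-0.250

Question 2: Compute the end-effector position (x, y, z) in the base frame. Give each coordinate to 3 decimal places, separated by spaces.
after link 1: o_1 = (0.0000, 3.0000, 1.0000)
after link 2: o_2 = (-3.0000, 3.0000, 5.0000)
after link 3: o_3 = (-3.0000, 4.0000, 5.0000)
after link 4: o_4 = (-6.0000, 2.0000, 3.2679)
after link 5: o_5 = (-5.0179, -1.9641, 3.8349)

-5.018 -1.964 3.835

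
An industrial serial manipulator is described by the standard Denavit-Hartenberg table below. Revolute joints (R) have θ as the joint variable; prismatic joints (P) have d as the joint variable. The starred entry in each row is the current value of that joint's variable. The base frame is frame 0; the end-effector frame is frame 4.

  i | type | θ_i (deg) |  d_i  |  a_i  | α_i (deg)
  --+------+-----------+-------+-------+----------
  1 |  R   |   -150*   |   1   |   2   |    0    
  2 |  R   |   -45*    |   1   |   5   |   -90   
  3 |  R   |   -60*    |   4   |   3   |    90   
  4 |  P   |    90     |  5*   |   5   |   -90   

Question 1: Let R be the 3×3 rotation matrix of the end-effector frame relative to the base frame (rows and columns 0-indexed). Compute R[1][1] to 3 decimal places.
End-effector y-axis (col 1 of R) = (-0.8365,0.2241,-0.5000)
R[1][1] = 0.2241

0.224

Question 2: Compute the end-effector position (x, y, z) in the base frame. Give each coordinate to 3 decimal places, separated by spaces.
-6.157 -9.132 7.098

after link 1: o_1 = (-1.7321, -1.0000, 1.0000)
after link 2: o_2 = (-6.5617, 0.2941, 2.0000)
after link 3: o_3 = (-9.0458, -3.1814, 4.5981)
after link 4: o_4 = (-6.1574, -9.1317, 7.0981)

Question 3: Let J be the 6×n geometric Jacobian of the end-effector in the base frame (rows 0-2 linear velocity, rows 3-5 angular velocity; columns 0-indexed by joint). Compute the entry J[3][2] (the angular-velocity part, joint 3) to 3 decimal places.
-0.259

axis z_2 = (-0.2588,-0.9659,0.0000); lever o_n−o_2 = (0.4043,-9.4258,5.0981)
cross product → J_v[:, 2] = (-4.9244,1.3195,2.8301)
J_ω[:, 2] = z_2
entry J[3][2] = -0.2588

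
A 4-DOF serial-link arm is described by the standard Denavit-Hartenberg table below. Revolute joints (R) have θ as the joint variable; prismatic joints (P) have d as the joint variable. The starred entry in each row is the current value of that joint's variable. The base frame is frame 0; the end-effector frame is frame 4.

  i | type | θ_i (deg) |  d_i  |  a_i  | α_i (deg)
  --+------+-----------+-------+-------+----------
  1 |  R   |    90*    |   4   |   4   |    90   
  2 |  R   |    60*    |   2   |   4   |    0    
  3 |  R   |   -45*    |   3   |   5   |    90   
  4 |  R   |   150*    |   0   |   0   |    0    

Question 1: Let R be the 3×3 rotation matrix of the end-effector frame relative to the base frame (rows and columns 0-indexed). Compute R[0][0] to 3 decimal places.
End-effector x-axis (col 0 of R) = (0.5000,-0.8365,-0.2241)
R[0][0] = 0.5000

0.500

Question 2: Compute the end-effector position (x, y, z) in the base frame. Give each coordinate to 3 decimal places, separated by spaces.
after link 1: o_1 = (0.0000, 4.0000, 4.0000)
after link 2: o_2 = (2.0000, 6.0000, 7.4641)
after link 3: o_3 = (5.0000, 10.8296, 8.7582)
after link 4: o_4 = (5.0000, 10.8296, 8.7582)

5.000 10.830 8.758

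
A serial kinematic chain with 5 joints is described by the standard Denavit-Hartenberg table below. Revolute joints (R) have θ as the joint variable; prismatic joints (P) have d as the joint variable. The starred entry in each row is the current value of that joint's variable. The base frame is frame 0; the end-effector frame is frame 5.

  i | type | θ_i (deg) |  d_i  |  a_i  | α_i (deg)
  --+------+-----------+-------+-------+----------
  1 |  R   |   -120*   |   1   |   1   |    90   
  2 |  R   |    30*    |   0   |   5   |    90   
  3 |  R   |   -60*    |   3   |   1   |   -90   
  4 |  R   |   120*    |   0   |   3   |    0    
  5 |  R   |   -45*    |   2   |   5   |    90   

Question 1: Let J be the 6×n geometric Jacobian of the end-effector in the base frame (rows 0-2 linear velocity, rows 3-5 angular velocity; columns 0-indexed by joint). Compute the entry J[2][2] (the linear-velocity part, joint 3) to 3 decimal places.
-0.156

axis z_2 = (-0.2500,-0.4330,-0.8660); lever o_n−o_2 = (-0.0855,0.4766,4.8991)
cross product → J_v[:, 2] = (-1.7086,1.2988,-0.1561)
J_ω[:, 2] = z_2
entry J[2][2] = -0.1561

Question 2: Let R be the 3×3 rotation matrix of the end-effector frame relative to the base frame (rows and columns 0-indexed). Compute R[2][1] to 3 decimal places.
End-effector y-axis (col 1 of R) = (-0.8080,-0.3995,0.4330)
R[2][1] = 0.4330

0.433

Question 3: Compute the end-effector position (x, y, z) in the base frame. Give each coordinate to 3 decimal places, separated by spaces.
-2.751 -4.139 8.399

after link 1: o_1 = (-0.5000, -0.8660, 1.0000)
after link 2: o_2 = (-2.6651, -4.6160, 3.5000)
after link 3: o_3 = (-2.8816, -6.7231, 1.1519)
after link 4: o_4 = (-3.0323, -4.3861, 3.0269)
after link 5: o_5 = (-2.7505, -4.1394, 8.3991)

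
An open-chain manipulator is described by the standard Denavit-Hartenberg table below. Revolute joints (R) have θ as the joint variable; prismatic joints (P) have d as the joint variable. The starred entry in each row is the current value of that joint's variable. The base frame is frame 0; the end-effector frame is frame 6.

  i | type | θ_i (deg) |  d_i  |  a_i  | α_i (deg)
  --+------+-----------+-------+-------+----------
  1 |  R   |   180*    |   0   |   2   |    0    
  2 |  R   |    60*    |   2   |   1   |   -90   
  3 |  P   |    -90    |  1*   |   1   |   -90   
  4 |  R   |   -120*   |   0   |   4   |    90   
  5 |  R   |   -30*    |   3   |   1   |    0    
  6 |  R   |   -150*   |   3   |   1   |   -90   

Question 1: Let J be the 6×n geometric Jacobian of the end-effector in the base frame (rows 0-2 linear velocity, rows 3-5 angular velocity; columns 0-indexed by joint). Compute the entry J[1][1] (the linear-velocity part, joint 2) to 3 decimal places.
0.917

axis z_1 = (0.0000,0.0000,1.0000); lever o_n−o_1 = (0.9175,-1.1071,-4.1292)
cross product → J_v[:, 1] = (1.1071,0.9175,-0.0000)
J_ω[:, 1] = z_1
entry J[1][1] = 0.9175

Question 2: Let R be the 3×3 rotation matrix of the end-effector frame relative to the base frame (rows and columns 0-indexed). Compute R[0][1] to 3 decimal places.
End-effector y-axis (col 1 of R) = (0.4330,-0.2500,0.8660)
R[0][1] = 0.4330

0.433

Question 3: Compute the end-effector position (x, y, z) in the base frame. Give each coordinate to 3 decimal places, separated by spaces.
-1.083 -1.107 -4.129

after link 1: o_1 = (-2.0000, 0.0000, 0.0000)
after link 2: o_2 = (-2.5000, -0.8660, 2.0000)
after link 3: o_3 = (-1.6340, -1.3660, 3.0000)
after link 4: o_4 = (1.3660, -3.0981, 1.0000)
after link 5: o_5 = (0.9665, -2.2901, -2.0311)
after link 6: o_6 = (-1.0825, -1.1071, -4.1292)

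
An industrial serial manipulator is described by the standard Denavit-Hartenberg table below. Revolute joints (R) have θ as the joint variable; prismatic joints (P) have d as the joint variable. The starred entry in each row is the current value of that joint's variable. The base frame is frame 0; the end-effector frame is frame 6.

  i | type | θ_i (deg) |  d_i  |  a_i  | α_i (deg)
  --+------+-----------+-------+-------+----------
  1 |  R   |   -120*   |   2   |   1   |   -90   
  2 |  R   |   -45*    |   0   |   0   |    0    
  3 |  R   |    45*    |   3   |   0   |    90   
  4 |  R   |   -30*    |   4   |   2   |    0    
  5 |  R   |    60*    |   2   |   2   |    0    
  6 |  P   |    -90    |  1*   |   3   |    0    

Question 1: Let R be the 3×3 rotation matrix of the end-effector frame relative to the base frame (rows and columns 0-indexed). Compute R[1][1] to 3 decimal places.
End-effector y-axis (col 1 of R) = (0.0000,-1.0000,0.0000)
R[1][1] = -1.0000

-1.000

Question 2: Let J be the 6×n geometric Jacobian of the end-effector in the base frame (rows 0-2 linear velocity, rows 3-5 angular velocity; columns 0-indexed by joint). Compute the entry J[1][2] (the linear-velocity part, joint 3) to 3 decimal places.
-6.062

axis z_2 = (0.8660,-0.5000,0.0000); lever o_n−o_2 = (-2.1340,-4.5000,7.0000)
cross product → J_v[:, 2] = (-3.5000,-6.0622,-4.9641)
J_ω[:, 2] = z_2
entry J[1][2] = -6.0622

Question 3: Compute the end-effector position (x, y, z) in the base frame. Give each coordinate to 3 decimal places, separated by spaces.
-2.634 -5.366 9.000

after link 1: o_1 = (-0.5000, -0.8660, 2.0000)
after link 2: o_2 = (-0.5000, -0.8660, 2.0000)
after link 3: o_3 = (2.0981, -2.3660, 2.0000)
after link 4: o_4 = (0.3660, -3.3660, 6.0000)
after link 5: o_5 = (0.3660, -5.3660, 8.0000)
after link 6: o_6 = (-2.6340, -5.3660, 9.0000)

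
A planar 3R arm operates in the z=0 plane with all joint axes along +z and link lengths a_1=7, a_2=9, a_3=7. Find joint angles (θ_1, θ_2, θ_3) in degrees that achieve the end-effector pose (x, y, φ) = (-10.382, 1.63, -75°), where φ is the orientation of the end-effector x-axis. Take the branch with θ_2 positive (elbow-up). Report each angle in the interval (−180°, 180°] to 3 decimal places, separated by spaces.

120.004 44.994 120.001

wrist centre = target − a_3·(cos φ, sin φ) = (-12.1937, 8.3915)
cos θ_2 = (219.1041−7²−9²)/(2·7·9) = 0.7072; θ_2 = 44.9945° (elbow-up)
β = atan2(8.3915,-12.1937) = 145.4650°; ψ = atan2(6.3633,13.3646) = 25.4608°
θ_1 = β − ψ = 120.0043°
θ_3 = φ − θ_1 − θ_2 = 120.0013° (wrapped to (-180°,180°])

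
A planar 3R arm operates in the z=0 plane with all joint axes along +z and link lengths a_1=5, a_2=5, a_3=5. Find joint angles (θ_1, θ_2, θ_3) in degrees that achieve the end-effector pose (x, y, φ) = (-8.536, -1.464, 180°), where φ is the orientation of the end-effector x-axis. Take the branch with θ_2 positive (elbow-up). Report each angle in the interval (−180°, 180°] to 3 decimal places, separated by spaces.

wrist centre = target − a_3·(cos φ, sin φ) = (-3.5360, -1.4640)
cos θ_2 = (14.6466−5²−5²)/(2·5·5) = -0.7071; θ_2 = 134.9969° (elbow-up)
β = atan2(-1.4640,-3.5360) = -157.5091°; ψ = atan2(3.5357,1.4647) = 67.4984°
θ_1 = β − ψ = -225.0076°
θ_3 = φ − θ_1 − θ_2 = -89.9893° (wrapped to (-180°,180°])

134.992 134.997 -89.989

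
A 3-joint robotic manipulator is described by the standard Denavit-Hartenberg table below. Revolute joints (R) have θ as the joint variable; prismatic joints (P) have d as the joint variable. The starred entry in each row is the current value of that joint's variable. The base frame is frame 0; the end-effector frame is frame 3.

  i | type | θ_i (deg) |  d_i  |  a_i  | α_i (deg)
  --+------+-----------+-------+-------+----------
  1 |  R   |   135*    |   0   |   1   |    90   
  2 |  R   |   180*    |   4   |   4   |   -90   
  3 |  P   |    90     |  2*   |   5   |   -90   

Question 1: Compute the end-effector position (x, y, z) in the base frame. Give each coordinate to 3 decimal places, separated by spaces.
1.414 -2.828 -2.000

after link 1: o_1 = (-0.7071, 0.7071, 0.0000)
after link 2: o_2 = (4.9497, 0.7071, 0.0000)
after link 3: o_3 = (1.4142, -2.8284, -2.0000)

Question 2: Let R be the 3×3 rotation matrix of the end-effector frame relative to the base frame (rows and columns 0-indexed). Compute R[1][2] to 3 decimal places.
End-effector z-axis (col 2 of R) = (-0.7071,0.7071,-0.0000)
R[1][2] = 0.7071

0.707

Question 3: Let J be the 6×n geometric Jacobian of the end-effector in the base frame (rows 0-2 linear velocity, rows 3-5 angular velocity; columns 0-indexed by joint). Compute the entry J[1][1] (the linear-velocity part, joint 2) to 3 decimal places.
1.414

axis z_1 = (0.7071,0.7071,0.0000); lever o_n−o_1 = (2.1213,-3.5355,-2.0000)
cross product → J_v[:, 1] = (-1.4142,1.4142,-4.0000)
J_ω[:, 1] = z_1
entry J[1][1] = 1.4142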